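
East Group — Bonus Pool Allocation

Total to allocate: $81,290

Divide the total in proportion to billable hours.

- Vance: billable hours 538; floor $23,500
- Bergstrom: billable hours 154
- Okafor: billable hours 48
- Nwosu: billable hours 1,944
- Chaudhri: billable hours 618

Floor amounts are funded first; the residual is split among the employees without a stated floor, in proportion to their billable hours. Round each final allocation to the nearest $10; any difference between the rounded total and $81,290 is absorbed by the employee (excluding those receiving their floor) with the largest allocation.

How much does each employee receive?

Vance: $23,500 | Bergstrom: $3,220 | Okafor: $1,000 | Nwosu: $40,650 | Chaudhri: $12,920

Guaranteed amounts: Vance $23,500. Remaining pool $57,790.
Remaining pool split over remaining billable hours 2,764: Bergstrom 3,219.85 → $3,220; Okafor 1,003.59 → $1,000; Nwosu 40,645.35 → $40,650; Chaudhri 12,921.21 → $12,920.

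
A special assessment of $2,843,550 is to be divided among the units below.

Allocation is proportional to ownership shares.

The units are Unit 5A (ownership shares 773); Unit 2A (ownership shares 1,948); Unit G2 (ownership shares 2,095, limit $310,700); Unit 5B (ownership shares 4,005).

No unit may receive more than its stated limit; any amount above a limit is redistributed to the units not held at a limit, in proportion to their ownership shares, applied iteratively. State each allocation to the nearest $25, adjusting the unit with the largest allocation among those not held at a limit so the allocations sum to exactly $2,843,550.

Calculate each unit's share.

Unit 5A: $291,100 | Unit 2A: $733,575 | Unit G2: $310,700 | Unit 5B: $1,508,175

Total ownership shares = 8,821.
Proportional shares (ignoring caps): Unit 5A 249,185.37; Unit 2A 627,960.03; Unit G2 675,347.15; Unit 5B 1,291,057.45.
Held at cap: Unit G2 ($310,700); balance $2,532,850 reallocated over remaining ownership shares 6,726.
Redistributed shares: Unit 5A 291,093.23 → $291,100; Unit 2A 733,570.00 → $733,575; Unit 5B 1,508,186.78 → $1,508,175.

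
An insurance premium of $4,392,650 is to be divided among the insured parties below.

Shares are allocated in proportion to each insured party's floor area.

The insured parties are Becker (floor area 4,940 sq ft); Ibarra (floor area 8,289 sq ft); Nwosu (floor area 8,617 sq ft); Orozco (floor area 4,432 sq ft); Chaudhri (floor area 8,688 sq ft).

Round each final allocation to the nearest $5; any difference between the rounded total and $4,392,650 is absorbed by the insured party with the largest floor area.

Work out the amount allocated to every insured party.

Sum of floor area: 4,940 + 8,289 + 8,617 + 4,432 + 8,688 = 34,966.
Proportional shares: Becker 620,594.03; Ibarra 1,041,316.59; Nwosu 1,082,522.02; Orozco 556,775.86; Chaudhri 1,091,441.49.
At nearest $5: Becker $620,595; Ibarra $1,041,315; Nwosu $1,082,520; Orozco $556,775; Chaudhri $1,091,440. Sum = $4,392,645.
Difference $4,392,650 − $4,392,645 = +$5 applied to largest floor area (Chaudhri): Chaudhri becomes $1,091,445.

Becker: $620,595 | Ibarra: $1,041,315 | Nwosu: $1,082,520 | Orozco: $556,775 | Chaudhri: $1,091,445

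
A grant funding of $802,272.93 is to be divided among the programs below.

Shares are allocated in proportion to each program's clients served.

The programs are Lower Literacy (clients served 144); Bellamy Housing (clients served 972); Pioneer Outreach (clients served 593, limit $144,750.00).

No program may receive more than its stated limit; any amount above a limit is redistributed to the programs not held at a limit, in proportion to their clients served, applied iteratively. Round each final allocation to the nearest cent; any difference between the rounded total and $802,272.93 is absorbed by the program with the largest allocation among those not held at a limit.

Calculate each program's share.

Lower Literacy: $84,841.67 | Bellamy Housing: $572,681.26 | Pioneer Outreach: $144,750.00

Sum of clients served: 1,709.
Proportional shares (ignoring caps): Lower Literacy 67,599.3575; Bellamy Housing 456,295.6629; Pioneer Outreach 278,377.9096.
Capped: Pioneer Outreach ($144,750.00); residual $657,522.93 reallocated over remaining clients served 1,116.
Shares after redistribution: Lower Literacy 84,841.6684 → $84,841.67; Bellamy Housing 572,681.2616 → $572,681.26.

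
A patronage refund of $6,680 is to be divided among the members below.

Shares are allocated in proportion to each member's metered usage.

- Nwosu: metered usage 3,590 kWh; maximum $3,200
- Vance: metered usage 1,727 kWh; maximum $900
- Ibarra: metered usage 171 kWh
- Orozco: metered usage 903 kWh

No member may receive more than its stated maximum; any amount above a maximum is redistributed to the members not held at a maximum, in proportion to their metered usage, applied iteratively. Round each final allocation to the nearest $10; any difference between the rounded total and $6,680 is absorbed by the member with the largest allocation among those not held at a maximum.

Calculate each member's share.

Nwosu: $3,200; Vance: $900; Ibarra: $410; Orozco: $2,170

Combined metered usage = 6,391.
Proportional shares (ignoring caps): Nwosu 3,752.34; Vance 1,805.09; Ibarra 178.73; Orozco 943.83.
Cap binds for Nwosu ($3,200), Vance ($900); residual $2,580 reallocated over remaining metered usage 1,074.
Remaining shares: Ibarra 410.78 → $410; Orozco 2,169.22 → $2,170.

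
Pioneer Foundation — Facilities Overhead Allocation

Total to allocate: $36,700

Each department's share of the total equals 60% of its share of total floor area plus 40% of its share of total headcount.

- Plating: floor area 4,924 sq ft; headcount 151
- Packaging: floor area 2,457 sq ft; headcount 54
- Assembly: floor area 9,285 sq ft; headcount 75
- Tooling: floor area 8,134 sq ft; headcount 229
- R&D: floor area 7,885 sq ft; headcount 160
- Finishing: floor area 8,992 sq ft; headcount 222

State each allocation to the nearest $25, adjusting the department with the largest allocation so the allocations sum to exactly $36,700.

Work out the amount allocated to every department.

Floor area total 41,677; headcount total 891.
Composite weights (60% floor area + 40% headcount): Plating 0.1387; Packaging 0.0596; Assembly 0.1673; Tooling 0.2199; R&D 0.1853; Finishing 0.2291.
Raw shares: Plating 5,089.45; Packaging 2,187.85; Assembly 6,141.41; Tooling 8,070.56; R&D 6,802.17; Finishing 8,408.56.
After rounding ($25): Plating $5,100; Packaging $2,200; Assembly $6,150; Tooling $8,075; R&D $6,800; Finishing $8,400. Sum = $36,725.
Difference $36,700 − $36,725 = −$25 applied to largest allocation (Finishing): Finishing becomes $8,375.

Plating: $5,100 · Packaging: $2,200 · Assembly: $6,150 · Tooling: $8,075 · R&D: $6,800 · Finishing: $8,375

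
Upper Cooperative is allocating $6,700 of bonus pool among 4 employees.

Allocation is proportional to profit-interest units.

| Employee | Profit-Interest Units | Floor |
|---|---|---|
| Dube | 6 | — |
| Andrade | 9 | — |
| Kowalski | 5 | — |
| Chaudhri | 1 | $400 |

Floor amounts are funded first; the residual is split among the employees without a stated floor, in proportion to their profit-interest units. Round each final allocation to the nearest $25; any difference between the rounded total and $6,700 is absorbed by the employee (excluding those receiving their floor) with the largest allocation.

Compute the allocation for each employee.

Minimums first: Chaudhri $400. Balance $6,300.
Balance split over remaining profit-interest units 20: Dube 1,890.00 → $1,900; Andrade 2,835.00 → $2,825; Kowalski 1,575.00 → $1,575.

Dube: $1,900; Andrade: $2,825; Kowalski: $1,575; Chaudhri: $400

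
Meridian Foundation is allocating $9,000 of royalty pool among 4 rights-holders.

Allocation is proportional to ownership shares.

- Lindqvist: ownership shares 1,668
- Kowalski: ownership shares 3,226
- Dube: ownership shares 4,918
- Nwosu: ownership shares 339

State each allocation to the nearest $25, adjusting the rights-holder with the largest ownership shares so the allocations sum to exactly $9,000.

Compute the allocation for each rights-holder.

Lindqvist: $1,475; Kowalski: $2,850; Dube: $4,375; Nwosu: $300

Total ownership shares = 1,668 + 3,226 + 4,918 + 339 = 10,151.
Proportional shares: Lindqvist 1,478.87; Kowalski 2,860.21; Dube 4,360.36; Nwosu 300.56.
Rounded to nearest $25: Lindqvist $1,475; Kowalski $2,850; Dube $4,350; Nwosu $300. Sum = $8,975.
Difference $9,000 − $8,975 = +$25 applied to largest ownership shares (Dube): Dube becomes $4,375.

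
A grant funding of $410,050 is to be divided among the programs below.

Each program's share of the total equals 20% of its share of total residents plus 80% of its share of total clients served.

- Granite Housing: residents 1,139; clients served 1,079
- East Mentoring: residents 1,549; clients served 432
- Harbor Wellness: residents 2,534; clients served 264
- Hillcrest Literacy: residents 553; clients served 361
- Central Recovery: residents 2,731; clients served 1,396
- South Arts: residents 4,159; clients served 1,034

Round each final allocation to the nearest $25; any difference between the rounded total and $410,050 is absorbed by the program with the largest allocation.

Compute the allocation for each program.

Granite Housing: $84,900 | East Mentoring: $41,075 | Harbor Wellness: $35,375 | Hillcrest Literacy: $29,525 | Central Recovery: $117,950 | South Arts: $101,225

Totals — residents 12,665, clients served 4,566.
Combined weights (20% residents + 80% clients served): Granite Housing 0.2070; East Mentoring 0.1002; Harbor Wellness 0.0863; Hillcrest Literacy 0.0720; Central Recovery 0.2877; South Arts 0.2468.
Proportional shares: Granite Housing 84,895.14; East Mentoring 41,066.92; Harbor Wellness 35,375.31; Hillcrest Literacy 29,516.56; Central Recovery 117,978.43; South Arts 101,217.64.
At nearest $25: Granite Housing $84,900; East Mentoring $41,075; Harbor Wellness $35,375; Hillcrest Literacy $29,525; Central Recovery $117,975; South Arts $101,225. Sum = $410,075.
Difference $410,050 − $410,075 = −$25 applied to largest allocation (Central Recovery): Central Recovery becomes $117,950.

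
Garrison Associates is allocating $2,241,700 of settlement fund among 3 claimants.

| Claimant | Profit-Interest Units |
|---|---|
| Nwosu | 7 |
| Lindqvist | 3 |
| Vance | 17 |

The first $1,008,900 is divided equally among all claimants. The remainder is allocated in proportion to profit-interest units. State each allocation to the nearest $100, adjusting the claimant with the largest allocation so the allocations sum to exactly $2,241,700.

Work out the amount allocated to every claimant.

Nwosu: $655,900 · Lindqvist: $473,300 · Vance: $1,112,500

$1,008,900 shared equally gives $336,300 per claimant.
Remainder $1,232,800 by profit-interest units (total 27): Nwosu 319,614.81 → $319,600; Lindqvist 136,977.78 → $137,000; Vance 776,207.41 → $776,200.
Totals: Nwosu $336,300 + $319,600 = $655,900; Lindqvist $336,300 + $137,000 = $473,300; Vance $336,300 + $776,200 = $1,112,500.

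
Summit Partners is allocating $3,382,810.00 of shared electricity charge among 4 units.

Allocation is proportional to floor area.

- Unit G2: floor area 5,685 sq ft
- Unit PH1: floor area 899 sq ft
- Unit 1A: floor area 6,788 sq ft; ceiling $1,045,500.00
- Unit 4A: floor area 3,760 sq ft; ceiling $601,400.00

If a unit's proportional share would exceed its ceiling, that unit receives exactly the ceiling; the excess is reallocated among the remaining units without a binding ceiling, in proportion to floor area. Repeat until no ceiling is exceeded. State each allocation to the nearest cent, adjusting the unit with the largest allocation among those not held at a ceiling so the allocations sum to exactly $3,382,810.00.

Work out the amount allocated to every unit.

Unit G2: $1,498,883.41 · Unit PH1: $237,026.59 · Unit 1A: $1,045,500.00 · Unit 4A: $601,400.00

Combined floor area = 17,132.
Proportional shares (ignoring caps): Unit G2 1,122,535.3053; Unit PH1 177,512.6191; Unit 1A 1,340,328.8746; Unit 4A 742,433.2010.
Cap binds for Unit 1A ($1,045,500.00), Unit 4A ($601,400.00); residual $1,735,910.00 reallocated over remaining floor area 6,584.
Remaining shares: Unit G2 1,498,883.4067 → $1,498,883.41; Unit PH1 237,026.5933 → $237,026.59.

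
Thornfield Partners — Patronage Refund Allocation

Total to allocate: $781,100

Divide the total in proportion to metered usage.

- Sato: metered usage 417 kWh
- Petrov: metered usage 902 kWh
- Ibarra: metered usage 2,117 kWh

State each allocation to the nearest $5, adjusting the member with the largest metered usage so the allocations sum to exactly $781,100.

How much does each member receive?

Combined metered usage = 417 + 902 + 2,117 = 3,436.
Proportional shares: Sato 94,795.90; Petrov 205,050.12; Ibarra 481,253.99.
Rounded to nearest $5: Sato $94,795; Petrov $205,050; Ibarra $481,255. Sum = $781,100.
No rounding difference to absorb.

Sato: $94,795; Petrov: $205,050; Ibarra: $481,255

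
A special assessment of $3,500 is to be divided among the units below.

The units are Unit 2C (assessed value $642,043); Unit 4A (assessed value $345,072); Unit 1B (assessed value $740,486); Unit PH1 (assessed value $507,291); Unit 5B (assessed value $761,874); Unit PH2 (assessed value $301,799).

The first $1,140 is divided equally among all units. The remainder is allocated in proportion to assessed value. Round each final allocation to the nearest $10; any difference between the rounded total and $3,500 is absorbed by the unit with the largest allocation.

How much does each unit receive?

$1,140 shared equally gives $190 per unit.
Remainder $2,360 by assessed value (total 3,298,565): Unit 2C 459.36 → $460; Unit 4A 246.89 → $250; Unit 1B 529.79 → $530; Unit PH1 362.95 → $360; Unit 5B 545.09 → $550; Unit PH2 215.93 → $220.
Rounding difference −$10 on remainder applied to Unit 5B.
Totals: Unit 2C $190 + $460 = $650; Unit 4A $190 + $250 = $440; Unit 1B $190 + $530 = $720; Unit PH1 $190 + $360 = $550; Unit 5B $190 + $540 = $730; Unit PH2 $190 + $220 = $410.

Unit 2C: $650 · Unit 4A: $440 · Unit 1B: $720 · Unit PH1: $550 · Unit 5B: $730 · Unit PH2: $410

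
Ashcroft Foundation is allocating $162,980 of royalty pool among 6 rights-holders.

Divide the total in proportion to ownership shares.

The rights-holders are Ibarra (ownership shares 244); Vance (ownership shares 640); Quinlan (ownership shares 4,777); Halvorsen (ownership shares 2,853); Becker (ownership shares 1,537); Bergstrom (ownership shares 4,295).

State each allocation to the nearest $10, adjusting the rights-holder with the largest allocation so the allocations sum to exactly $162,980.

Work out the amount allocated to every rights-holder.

Ibarra: $2,770 · Vance: $7,270 · Quinlan: $54,280 · Halvorsen: $32,410 · Becker: $17,460 · Bergstrom: $48,790

Ownership shares total: 14,346.
Proportional shares: Ibarra 244/14,346 × $162,980 = 2,772.00; Vance 640/14,346 × $162,980 = 7,270.82; Quinlan 4,777/14,346 × $162,980 = 54,269.86; Halvorsen 2,853/14,346 × $162,980 = 32,411.96; Becker 1,537/14,346 × $162,980 = 17,461.33; Bergstrom 4,295/14,346 × $162,980 = 48,794.03.
After rounding ($10): Ibarra $2,770; Vance $7,270; Quinlan $54,270; Halvorsen $32,410; Becker $17,460; Bergstrom $48,790. Sum = $162,970.
Difference $162,980 − $162,970 = +$10 applied to largest allocation (Quinlan): Quinlan becomes $54,280.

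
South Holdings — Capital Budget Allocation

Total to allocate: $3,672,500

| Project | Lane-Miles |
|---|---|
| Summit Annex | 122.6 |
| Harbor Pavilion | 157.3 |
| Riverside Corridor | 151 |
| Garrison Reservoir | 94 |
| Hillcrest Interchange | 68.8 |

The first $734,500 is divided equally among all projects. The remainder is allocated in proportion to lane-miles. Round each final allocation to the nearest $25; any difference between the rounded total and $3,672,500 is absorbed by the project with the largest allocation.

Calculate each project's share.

$734,500 shared equally gives $146,900 per project.
Remainder $2,938,000 by lane-miles (total 593.7): Summit Annex 606,701.70 → $606,700; Harbor Pavilion 778,419.07 → $778,425; Riverside Corridor 747,242.72 → $747,250; Garrison Reservoir 465,170.96 → $465,175; Hillcrest Interchange 340,465.55 → $340,475.
Rounding difference −$25 on remainder applied to Harbor Pavilion.
Totals: Summit Annex $146,900 + $606,700 = $753,600; Harbor Pavilion $146,900 + $778,400 = $925,300; Riverside Corridor $146,900 + $747,250 = $894,150; Garrison Reservoir $146,900 + $465,175 = $612,075; Hillcrest Interchange $146,900 + $340,475 = $487,375.

Summit Annex: $753,600 | Harbor Pavilion: $925,300 | Riverside Corridor: $894,150 | Garrison Reservoir: $612,075 | Hillcrest Interchange: $487,375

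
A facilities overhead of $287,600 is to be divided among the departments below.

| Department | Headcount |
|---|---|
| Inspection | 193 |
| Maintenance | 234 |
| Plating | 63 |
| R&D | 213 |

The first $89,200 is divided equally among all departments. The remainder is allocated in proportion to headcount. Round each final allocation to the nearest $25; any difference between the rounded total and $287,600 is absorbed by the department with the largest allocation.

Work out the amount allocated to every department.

Equal tier: $89,200 ÷ 4 = $22,300 apiece.
Remainder $198,400 by headcount (total 703): Inspection 54,468.28 → $54,475; Maintenance 66,039.26 → $66,050; Plating 17,779.80 → $17,775; R&D 60,112.66 → $60,125.
Rounding difference −$25 on remainder applied to Maintenance.
Totals: Inspection $22,300 + $54,475 = $76,775; Maintenance $22,300 + $66,025 = $88,325; Plating $22,300 + $17,775 = $40,075; R&D $22,300 + $60,125 = $82,425.

Inspection: $76,775; Maintenance: $88,325; Plating: $40,075; R&D: $82,425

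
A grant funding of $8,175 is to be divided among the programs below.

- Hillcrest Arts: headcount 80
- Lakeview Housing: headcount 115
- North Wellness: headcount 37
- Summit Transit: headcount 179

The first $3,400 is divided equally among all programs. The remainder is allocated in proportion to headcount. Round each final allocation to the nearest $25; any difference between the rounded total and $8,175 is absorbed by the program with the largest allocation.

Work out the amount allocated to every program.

First tranche $3,400 split equally: $850 each.
Remainder $4,775 by headcount (total 411): Hillcrest Arts 929.44 → $925; Lakeview Housing 1,336.07 → $1,325; North Wellness 429.87 → $425; Summit Transit 2,079.62 → $2,075.
Rounding difference +$25 on remainder applied to Summit Transit.
Totals: Hillcrest Arts $850 + $925 = $1,775; Lakeview Housing $850 + $1,325 = $2,175; North Wellness $850 + $425 = $1,275; Summit Transit $850 + $2,100 = $2,950.

Hillcrest Arts: $1,775; Lakeview Housing: $2,175; North Wellness: $1,275; Summit Transit: $2,950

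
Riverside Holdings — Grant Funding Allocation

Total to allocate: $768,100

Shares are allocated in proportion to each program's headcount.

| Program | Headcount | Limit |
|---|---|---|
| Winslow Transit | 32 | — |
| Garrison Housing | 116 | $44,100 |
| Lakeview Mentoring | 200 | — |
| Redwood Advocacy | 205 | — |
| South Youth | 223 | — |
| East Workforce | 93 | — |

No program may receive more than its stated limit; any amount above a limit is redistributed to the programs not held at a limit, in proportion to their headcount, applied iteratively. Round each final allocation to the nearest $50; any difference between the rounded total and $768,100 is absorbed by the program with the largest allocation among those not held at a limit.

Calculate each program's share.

Combined headcount = 869.
Unconstrained shares: Winslow Transit 28,284.46; Garrison Housing 102,531.19; Lakeview Mentoring 176,777.91; Redwood Advocacy 181,197.35; South Youth 197,107.36; East Workforce 82,201.73.
Held at cap: Garrison Housing ($44,100); balance $724,000 reallocated over remaining headcount 753.
Shares after redistribution: Winslow Transit 30,767.60 → $30,750; Lakeview Mentoring 192,297.48 → $192,300; Redwood Advocacy 197,104.91 → $197,100; South Youth 214,411.69 → $214,400; East Workforce 89,418.33 → $89,400.
Rounding difference +$50 applied to South Youth → $214,450.

Winslow Transit: $30,750 · Garrison Housing: $44,100 · Lakeview Mentoring: $192,300 · Redwood Advocacy: $197,100 · South Youth: $214,450 · East Workforce: $89,400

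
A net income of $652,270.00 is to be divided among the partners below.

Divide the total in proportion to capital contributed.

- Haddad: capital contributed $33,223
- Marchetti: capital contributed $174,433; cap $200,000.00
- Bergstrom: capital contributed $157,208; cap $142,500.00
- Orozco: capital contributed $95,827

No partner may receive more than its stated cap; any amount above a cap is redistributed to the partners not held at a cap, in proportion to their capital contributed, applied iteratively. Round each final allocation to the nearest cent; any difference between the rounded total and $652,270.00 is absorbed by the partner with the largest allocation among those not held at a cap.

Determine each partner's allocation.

Capital contributed total: 460,691.
Pro-rata shares before constraints: Haddad 47,038.8313; Marchetti 246,971.2083; Bergstrom 222,583.1678; Orozco 135,676.7927.
Held at cap: Marchetti ($200,000.00), Bergstrom ($142,500.00); remaining pool $309,770.00 reallocated over remaining capital contributed 129,050.
Shares after redistribution: Haddad 79,748.0721 → $79,748.07; Orozco 230,021.9279 → $230,021.93.

Haddad: $79,748.07 | Marchetti: $200,000.00 | Bergstrom: $142,500.00 | Orozco: $230,021.93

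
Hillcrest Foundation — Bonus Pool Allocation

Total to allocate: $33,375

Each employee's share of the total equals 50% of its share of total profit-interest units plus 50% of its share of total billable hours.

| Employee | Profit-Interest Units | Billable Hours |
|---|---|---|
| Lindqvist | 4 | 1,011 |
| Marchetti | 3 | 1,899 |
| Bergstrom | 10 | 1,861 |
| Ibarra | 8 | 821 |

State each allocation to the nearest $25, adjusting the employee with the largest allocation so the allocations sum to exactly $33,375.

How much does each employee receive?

Profit-interest units total 25; billable hours total 5,592.
Blended shares (50% profit-interest units + 50% billable hours): Lindqvist 0.1704; Marchetti 0.2298; Bergstrom 0.3664; Ibarra 0.2334.
Raw shares: Lindqvist 5,687.00; Marchetti 7,669.45; Bergstrom 12,228.55; Ibarra 7,790.01.
Rounded to nearest $25: Lindqvist $5,675; Marchetti $7,675; Bergstrom $12,225; Ibarra $7,800. Sum = $33,375.
No rounding difference to absorb.

Lindqvist: $5,675; Marchetti: $7,675; Bergstrom: $12,225; Ibarra: $7,800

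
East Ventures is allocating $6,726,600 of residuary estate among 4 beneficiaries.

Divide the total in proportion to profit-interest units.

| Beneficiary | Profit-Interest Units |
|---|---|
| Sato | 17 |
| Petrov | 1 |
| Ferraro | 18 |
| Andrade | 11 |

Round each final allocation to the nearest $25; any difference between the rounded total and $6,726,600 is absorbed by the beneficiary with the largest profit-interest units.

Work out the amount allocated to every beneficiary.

Profit-interest units total: 17 + 1 + 18 + 11 = 47.
Proportional shares: Sato 2,433,025.53; Petrov 143,119.15; Ferraro 2,576,144.68; Andrade 1,574,310.64.
After rounding ($25): Sato $2,433,025; Petrov $143,125; Ferraro $2,576,150; Andrade $1,574,300. Sum = $6,726,600.
Sum already equals the total — no adjustment.

Sato: $2,433,025; Petrov: $143,125; Ferraro: $2,576,150; Andrade: $1,574,300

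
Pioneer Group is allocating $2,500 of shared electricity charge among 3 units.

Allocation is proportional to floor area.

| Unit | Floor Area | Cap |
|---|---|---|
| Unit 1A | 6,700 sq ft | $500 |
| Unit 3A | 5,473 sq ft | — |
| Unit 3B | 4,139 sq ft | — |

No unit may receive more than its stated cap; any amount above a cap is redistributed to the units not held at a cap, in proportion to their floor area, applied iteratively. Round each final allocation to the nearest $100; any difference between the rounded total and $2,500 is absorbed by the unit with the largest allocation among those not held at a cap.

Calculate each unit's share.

Unit 1A: $500 · Unit 3A: $1,100 · Unit 3B: $900

Total floor area = 16,312.
Unconstrained shares: Unit 1A 1,026.85; Unit 3A 838.80; Unit 3B 634.35.
Cap binds for Unit 1A ($500); remaining pool $2,000 reallocated over remaining floor area 9,612.
Shares after redistribution: Unit 3A 1,138.78 → $1,100; Unit 3B 861.22 → $900.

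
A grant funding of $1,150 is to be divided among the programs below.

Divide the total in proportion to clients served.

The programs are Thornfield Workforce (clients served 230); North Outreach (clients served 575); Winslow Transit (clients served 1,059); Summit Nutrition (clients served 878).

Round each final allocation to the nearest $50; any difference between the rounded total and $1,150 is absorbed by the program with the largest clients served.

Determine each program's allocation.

Combined clients served = 230 + 575 + 1,059 + 878 = 2,742.
Raw shares: Thornfield Workforce 96.46; North Outreach 241.16; Winslow Transit 444.15; Summit Nutrition 368.23.
At nearest $50: Thornfield Workforce $100; North Outreach $250; Winslow Transit $450; Summit Nutrition $350. Sum = $1,150.
Sum already equals the total — no adjustment.

Thornfield Workforce: $100 · North Outreach: $250 · Winslow Transit: $450 · Summit Nutrition: $350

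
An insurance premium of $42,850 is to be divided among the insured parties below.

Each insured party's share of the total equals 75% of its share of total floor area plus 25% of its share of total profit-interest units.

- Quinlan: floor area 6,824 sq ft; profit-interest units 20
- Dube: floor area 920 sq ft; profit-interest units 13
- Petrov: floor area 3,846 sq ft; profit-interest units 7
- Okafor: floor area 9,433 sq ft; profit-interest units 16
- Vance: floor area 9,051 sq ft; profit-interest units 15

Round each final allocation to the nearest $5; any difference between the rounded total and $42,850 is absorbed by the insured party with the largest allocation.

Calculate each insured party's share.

Quinlan: $10,310 | Dube: $2,945 | Petrov: $5,165 | Okafor: $12,495 | Vance: $11,935

Totals — floor area 30,074, profit-interest units 71.
Combined weights (75% floor area + 25% profit-interest units): Quinlan 0.2406; Dube 0.0687; Petrov 0.1206; Okafor 0.2916; Vance 0.2785.
Proportional shares: Quinlan 10,309.83; Dube 2,944.57; Petrov 5,166.05; Okafor 12,494.32; Vance 11,935.23.
Rounded to nearest $5: Quinlan $10,310; Dube $2,945; Petrov $5,165; Okafor $12,495; Vance $11,935. Sum = $42,850.
Sum already equals the total — no adjustment.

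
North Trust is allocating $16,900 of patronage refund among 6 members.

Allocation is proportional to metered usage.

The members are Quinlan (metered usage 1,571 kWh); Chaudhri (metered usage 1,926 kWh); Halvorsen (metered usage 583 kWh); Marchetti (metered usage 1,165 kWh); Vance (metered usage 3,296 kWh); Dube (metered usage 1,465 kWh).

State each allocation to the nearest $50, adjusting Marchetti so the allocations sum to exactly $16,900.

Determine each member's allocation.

Combined metered usage = 10,006.
Raw shares: Quinlan 1,571/10,006 × $16,900 = 2,653.40; Chaudhri 1,926/10,006 × $16,900 = 3,252.99; Halvorsen 583/10,006 × $16,900 = 984.68; Marchetti 1,165/10,006 × $16,900 = 1,967.67; Vance 3,296/10,006 × $16,900 = 5,566.90; Dube 1,465/10,006 × $16,900 = 2,474.37.
Rounded to nearest $50: Quinlan $2,650; Chaudhri $3,250; Halvorsen $1,000; Marchetti $1,950; Vance $5,550; Dube $2,450. Sum = $16,850.
Difference $16,900 − $16,850 = +$50 applied to Marchetti: Marchetti becomes $2,000.

Quinlan: $2,650; Chaudhri: $3,250; Halvorsen: $1,000; Marchetti: $2,000; Vance: $5,550; Dube: $2,450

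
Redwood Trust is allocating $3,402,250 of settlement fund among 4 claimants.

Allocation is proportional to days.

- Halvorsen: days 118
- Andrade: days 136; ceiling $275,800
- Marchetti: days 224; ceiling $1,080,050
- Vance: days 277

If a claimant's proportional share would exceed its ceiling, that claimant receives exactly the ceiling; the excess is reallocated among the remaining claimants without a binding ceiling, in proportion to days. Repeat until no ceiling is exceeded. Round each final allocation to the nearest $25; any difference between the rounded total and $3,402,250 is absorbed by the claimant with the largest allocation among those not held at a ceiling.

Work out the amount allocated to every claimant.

Halvorsen: $611,325 | Andrade: $275,800 | Marchetti: $1,080,050 | Vance: $1,435,075

Days total: 755.
Unconstrained shares: Halvorsen 531,742.38; Andrade 612,855.63; Marchetti 1,009,409.27; Vance 1,248,242.72.
Capped: Andrade ($275,800); residual $3,126,450 reallocated over remaining days 619.
Capped: Marchetti ($1,080,050); residual $2,046,400 reallocated over remaining days 395.
Redistributed shares: Halvorsen 611,329.62 → $611,325; Vance 1,435,070.38 → $1,435,075.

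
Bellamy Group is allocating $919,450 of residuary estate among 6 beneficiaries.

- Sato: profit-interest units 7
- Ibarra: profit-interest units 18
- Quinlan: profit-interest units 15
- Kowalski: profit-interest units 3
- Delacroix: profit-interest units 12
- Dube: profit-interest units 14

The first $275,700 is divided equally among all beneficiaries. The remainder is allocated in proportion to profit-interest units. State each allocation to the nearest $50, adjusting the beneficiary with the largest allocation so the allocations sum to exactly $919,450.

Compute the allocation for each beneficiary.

First tranche $275,700 split equally: $45,950 each.
Remainder $643,750 by profit-interest units (total 69): Sato 65,307.97 → $65,300; Ibarra 167,934.78 → $167,950; Quinlan 139,945.65 → $139,950; Kowalski 27,989.13 → $28,000; Delacroix 111,956.52 → $111,950; Dube 130,615.94 → $130,600.
Totals: Sato $45,950 + $65,300 = $111,250; Ibarra $45,950 + $167,950 = $213,900; Quinlan $45,950 + $139,950 = $185,900; Kowalski $45,950 + $28,000 = $73,950; Delacroix $45,950 + $111,950 = $157,900; Dube $45,950 + $130,600 = $176,550.

Sato: $111,250; Ibarra: $213,900; Quinlan: $185,900; Kowalski: $73,950; Delacroix: $157,900; Dube: $176,550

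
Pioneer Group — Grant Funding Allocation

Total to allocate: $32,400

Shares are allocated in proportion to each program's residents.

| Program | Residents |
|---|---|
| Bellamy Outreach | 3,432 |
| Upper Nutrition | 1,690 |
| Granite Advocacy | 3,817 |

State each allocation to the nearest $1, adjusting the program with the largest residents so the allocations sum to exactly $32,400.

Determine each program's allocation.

Bellamy Outreach: $12,440 | Upper Nutrition: $6,126 | Granite Advocacy: $13,834

Residents total: 8,939.
Proportional shares: Bellamy Outreach 3,432/8,939 × $32,400 = 12,439.51; Upper Nutrition 1,690/8,939 × $32,400 = 6,125.52; Granite Advocacy 3,817/8,939 × $32,400 = 13,834.97.
After rounding ($1): Bellamy Outreach $12,440; Upper Nutrition $6,126; Granite Advocacy $13,835. Sum = $32,401.
Difference $32,400 − $32,401 = −$1 applied to largest residents (Granite Advocacy): Granite Advocacy becomes $13,834.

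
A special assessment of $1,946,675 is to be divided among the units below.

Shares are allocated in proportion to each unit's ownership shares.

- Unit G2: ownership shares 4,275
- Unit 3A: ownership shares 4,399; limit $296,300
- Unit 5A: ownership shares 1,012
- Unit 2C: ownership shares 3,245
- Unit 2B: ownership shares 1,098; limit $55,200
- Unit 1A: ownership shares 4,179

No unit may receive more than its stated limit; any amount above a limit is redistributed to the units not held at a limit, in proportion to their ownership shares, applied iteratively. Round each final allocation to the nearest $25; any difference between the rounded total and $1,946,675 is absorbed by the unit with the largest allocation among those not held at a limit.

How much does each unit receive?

Ownership shares total: 18,208.
Proportional shares (ignoring caps): Unit G2 457,053.80; Unit 3A 470,311.03; Unit 5A 108,196.13; Unit 2C 346,933.24; Unit 2B 117,390.66; Unit 1A 446,790.14.
Capped: Unit 3A ($296,300), Unit 2B ($55,200); remaining pool $1,595,175 reallocated over remaining ownership shares 12,711.
Remaining shares: Unit G2 536,493.83 → $536,500; Unit 5A 127,001.58 → $127,000; Unit 2C 407,233.33 → $407,225; Unit 1A 524,446.25 → $524,450.

Unit G2: $536,500 · Unit 3A: $296,300 · Unit 5A: $127,000 · Unit 2C: $407,225 · Unit 2B: $55,200 · Unit 1A: $524,450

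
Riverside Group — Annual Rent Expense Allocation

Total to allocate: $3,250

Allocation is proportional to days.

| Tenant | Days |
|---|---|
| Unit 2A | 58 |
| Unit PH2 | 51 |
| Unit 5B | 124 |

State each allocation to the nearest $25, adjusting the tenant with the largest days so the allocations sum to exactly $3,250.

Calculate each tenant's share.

Days total: 233.
Proportional shares: Unit 2A 58/233 × $3,250 = 809.01; Unit PH2 51/233 × $3,250 = 711.37; Unit 5B 124/233 × $3,250 = 1,729.61.
At nearest $25: Unit 2A $800; Unit PH2 $700; Unit 5B $1,725. Sum = $3,225.
Difference $3,250 − $3,225 = +$25 applied to largest days (Unit 5B): Unit 5B becomes $1,750.

Unit 2A: $800 | Unit PH2: $700 | Unit 5B: $1,750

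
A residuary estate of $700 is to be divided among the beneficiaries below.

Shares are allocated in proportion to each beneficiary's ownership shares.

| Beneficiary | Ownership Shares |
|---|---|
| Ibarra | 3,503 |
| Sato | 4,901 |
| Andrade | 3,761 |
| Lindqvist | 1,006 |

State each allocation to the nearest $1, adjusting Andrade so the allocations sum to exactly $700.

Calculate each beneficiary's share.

Combined ownership shares = 13,171.
Pro-rata amounts: Ibarra 3,503/13,171 × $700 = 186.17; Sato 4,901/13,171 × $700 = 260.47; Andrade 3,761/13,171 × $700 = 199.89; Lindqvist 1,006/13,171 × $700 = 53.47.
Rounded to nearest $1: Ibarra $186; Sato $260; Andrade $200; Lindqvist $53. Sum = $699.
Difference $700 − $699 = +$1 applied to Andrade: Andrade becomes $201.

Ibarra: $186 · Sato: $260 · Andrade: $201 · Lindqvist: $53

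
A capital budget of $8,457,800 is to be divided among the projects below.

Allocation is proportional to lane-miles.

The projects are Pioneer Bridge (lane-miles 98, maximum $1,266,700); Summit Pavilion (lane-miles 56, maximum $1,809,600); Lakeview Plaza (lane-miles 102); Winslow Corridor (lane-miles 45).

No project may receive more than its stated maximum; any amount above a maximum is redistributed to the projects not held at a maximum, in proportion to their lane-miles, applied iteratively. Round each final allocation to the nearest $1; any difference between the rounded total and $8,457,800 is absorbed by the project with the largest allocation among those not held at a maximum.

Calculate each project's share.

Pioneer Bridge: $1,266,700; Summit Pavilion: $1,809,600; Lakeview Plaza: $3,734,102; Winslow Corridor: $1,647,398

Combined lane-miles = 301.
Unconstrained shares: Pioneer Bridge 2,753,702.33; Summit Pavilion 1,573,544.19; Lakeview Plaza 2,866,098.34; Winslow Corridor 1,264,455.15.
Capped: Pioneer Bridge ($1,266,700); balance $7,191,100 reallocated over remaining lane-miles 203.
Capped: Summit Pavilion ($1,809,600); balance $5,381,500 reallocated over remaining lane-miles 147.
Shares after redistribution: Lakeview Plaza 3,734,102.04 → $3,734,102; Winslow Corridor 1,647,397.96 → $1,647,398.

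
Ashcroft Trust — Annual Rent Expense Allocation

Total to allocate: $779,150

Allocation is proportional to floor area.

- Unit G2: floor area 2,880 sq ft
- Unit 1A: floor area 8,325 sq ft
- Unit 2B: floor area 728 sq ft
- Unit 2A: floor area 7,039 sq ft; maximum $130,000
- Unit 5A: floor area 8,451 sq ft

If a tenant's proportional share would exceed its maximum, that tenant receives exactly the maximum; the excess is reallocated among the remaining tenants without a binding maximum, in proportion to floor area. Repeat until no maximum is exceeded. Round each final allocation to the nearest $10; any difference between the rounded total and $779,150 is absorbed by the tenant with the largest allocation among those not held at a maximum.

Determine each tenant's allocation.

Unit G2: $91,720 · Unit 1A: $265,120 · Unit 2B: $23,180 · Unit 2A: $130,000 · Unit 5A: $269,130

Sum of floor area: 27,423.
Proportional shares (ignoring caps): Unit G2 81,827.37; Unit 1A 236,532.24; Unit 2B 20,684.14; Unit 2A 199,994.05; Unit 5A 240,112.19.
Cap binds for Unit 2A ($130,000); balance $649,150 reallocated over remaining floor area 20,384.
Shares after redistribution: Unit G2 91,716.64 → $91,720; Unit 1A 265,118.41 → $265,120; Unit 2B 23,183.93 → $23,180; Unit 5A 269,131.02 → $269,130.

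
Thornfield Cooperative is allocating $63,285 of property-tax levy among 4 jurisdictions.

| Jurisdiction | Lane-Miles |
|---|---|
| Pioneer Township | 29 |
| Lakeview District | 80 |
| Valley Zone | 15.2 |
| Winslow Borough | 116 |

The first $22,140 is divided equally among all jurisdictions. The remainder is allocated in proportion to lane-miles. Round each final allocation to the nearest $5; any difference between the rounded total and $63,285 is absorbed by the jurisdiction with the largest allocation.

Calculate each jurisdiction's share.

$22,140 shared equally gives $5,535 per jurisdiction.
Remainder $41,145 by lane-miles (total 240.2): Pioneer Township 4,967.55 → $4,970; Lakeview District 13,703.58 → $13,705; Valley Zone 2,603.68 → $2,605; Winslow Borough 19,870.19 → $19,870.
Rounding difference −$5 on remainder applied to Winslow Borough.
Totals: Pioneer Township $5,535 + $4,970 = $10,505; Lakeview District $5,535 + $13,705 = $19,240; Valley Zone $5,535 + $2,605 = $8,140; Winslow Borough $5,535 + $19,865 = $25,400.

Pioneer Township: $10,505 | Lakeview District: $19,240 | Valley Zone: $8,140 | Winslow Borough: $25,400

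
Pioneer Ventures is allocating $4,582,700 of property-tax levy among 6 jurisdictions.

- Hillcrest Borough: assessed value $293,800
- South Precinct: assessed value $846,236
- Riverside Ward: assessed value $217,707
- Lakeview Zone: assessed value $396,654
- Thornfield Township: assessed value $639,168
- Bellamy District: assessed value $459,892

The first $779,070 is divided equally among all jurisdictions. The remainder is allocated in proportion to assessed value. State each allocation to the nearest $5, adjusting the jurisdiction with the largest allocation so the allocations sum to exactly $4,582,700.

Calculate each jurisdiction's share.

Hillcrest Borough: $521,475 | South Precinct: $1,257,875 | Riverside Ward: $420,045 | Lakeview Zone: $658,580 | Thornfield Township: $981,850 | Bellamy District: $742,875

Equal tier: $779,070 ÷ 6 = $129,845 apiece.
Remainder $3,803,630 by assessed value (total 2,853,457): Hillcrest Borough 391,632.498 → $391,630; South Precinct 1,128,024.23 → $1,128,025; Riverside Ward 290,201.28 → $290,200; Lakeview Zone 528,735.86 → $528,735; Thornfield Township 852,004.63 → $852,005; Bellamy District 613,031.49 → $613,030.
Rounding difference +$5 on remainder applied to South Precinct.
Totals: Hillcrest Borough $129,845 + $391,630 = $521,475; South Precinct $129,845 + $1,128,030 = $1,257,875; Riverside Ward $129,845 + $290,200 = $420,045; Lakeview Zone $129,845 + $528,735 = $658,580; Thornfield Township $129,845 + $852,005 = $981,850; Bellamy District $129,845 + $613,030 = $742,875.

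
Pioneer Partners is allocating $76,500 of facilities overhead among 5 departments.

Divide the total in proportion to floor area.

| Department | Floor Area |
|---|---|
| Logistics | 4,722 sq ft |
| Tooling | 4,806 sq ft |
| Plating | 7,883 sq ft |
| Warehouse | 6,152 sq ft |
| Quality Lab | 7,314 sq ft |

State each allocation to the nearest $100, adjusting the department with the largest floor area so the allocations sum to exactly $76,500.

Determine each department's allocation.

Logistics: $11,700 | Tooling: $11,900 | Plating: $19,600 | Warehouse: $15,200 | Quality Lab: $18,100

Total floor area = 30,877.
Proportional shares: Logistics 4,722/30,877 × $76,500 = 11,699.10; Tooling 4,806/30,877 × $76,500 = 11,907.21; Plating 7,883/30,877 × $76,500 = 19,530.70; Warehouse 6,152/30,877 × $76,500 = 15,242.02; Quality Lab 7,314/30,877 × $76,500 = 18,120.96.
After rounding ($100): Logistics $11,700; Tooling $11,900; Plating $19,500; Warehouse $15,200; Quality Lab $18,100. Sum = $76,400.
Difference $76,500 − $76,400 = +$100 applied to largest floor area (Plating): Plating becomes $19,600.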